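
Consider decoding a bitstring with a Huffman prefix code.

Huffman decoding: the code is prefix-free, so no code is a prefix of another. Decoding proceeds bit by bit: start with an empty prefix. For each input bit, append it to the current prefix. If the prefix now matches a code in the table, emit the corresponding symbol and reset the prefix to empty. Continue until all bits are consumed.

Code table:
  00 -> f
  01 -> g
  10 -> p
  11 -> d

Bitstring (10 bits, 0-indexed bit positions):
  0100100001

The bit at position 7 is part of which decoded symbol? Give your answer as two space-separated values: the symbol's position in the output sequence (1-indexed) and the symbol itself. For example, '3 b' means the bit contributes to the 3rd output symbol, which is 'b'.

Bit 0: prefix='0' (no match yet)
Bit 1: prefix='01' -> emit 'g', reset
Bit 2: prefix='0' (no match yet)
Bit 3: prefix='00' -> emit 'f', reset
Bit 4: prefix='1' (no match yet)
Bit 5: prefix='10' -> emit 'p', reset
Bit 6: prefix='0' (no match yet)
Bit 7: prefix='00' -> emit 'f', reset
Bit 8: prefix='0' (no match yet)
Bit 9: prefix='01' -> emit 'g', reset

Answer: 4 f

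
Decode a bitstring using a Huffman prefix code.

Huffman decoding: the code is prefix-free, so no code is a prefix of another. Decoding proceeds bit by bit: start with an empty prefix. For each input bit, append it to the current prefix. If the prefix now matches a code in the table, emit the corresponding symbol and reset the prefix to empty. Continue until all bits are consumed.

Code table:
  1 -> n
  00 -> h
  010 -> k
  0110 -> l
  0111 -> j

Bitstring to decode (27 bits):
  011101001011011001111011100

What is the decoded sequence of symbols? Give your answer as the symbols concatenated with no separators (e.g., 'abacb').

Bit 0: prefix='0' (no match yet)
Bit 1: prefix='01' (no match yet)
Bit 2: prefix='011' (no match yet)
Bit 3: prefix='0111' -> emit 'j', reset
Bit 4: prefix='0' (no match yet)
Bit 5: prefix='01' (no match yet)
Bit 6: prefix='010' -> emit 'k', reset
Bit 7: prefix='0' (no match yet)
Bit 8: prefix='01' (no match yet)
Bit 9: prefix='010' -> emit 'k', reset
Bit 10: prefix='1' -> emit 'n', reset
Bit 11: prefix='1' -> emit 'n', reset
Bit 12: prefix='0' (no match yet)
Bit 13: prefix='01' (no match yet)
Bit 14: prefix='011' (no match yet)
Bit 15: prefix='0110' -> emit 'l', reset
Bit 16: prefix='0' (no match yet)
Bit 17: prefix='01' (no match yet)
Bit 18: prefix='011' (no match yet)
Bit 19: prefix='0111' -> emit 'j', reset
Bit 20: prefix='1' -> emit 'n', reset
Bit 21: prefix='0' (no match yet)
Bit 22: prefix='01' (no match yet)
Bit 23: prefix='011' (no match yet)
Bit 24: prefix='0111' -> emit 'j', reset
Bit 25: prefix='0' (no match yet)
Bit 26: prefix='00' -> emit 'h', reset

Answer: jkknnljnjh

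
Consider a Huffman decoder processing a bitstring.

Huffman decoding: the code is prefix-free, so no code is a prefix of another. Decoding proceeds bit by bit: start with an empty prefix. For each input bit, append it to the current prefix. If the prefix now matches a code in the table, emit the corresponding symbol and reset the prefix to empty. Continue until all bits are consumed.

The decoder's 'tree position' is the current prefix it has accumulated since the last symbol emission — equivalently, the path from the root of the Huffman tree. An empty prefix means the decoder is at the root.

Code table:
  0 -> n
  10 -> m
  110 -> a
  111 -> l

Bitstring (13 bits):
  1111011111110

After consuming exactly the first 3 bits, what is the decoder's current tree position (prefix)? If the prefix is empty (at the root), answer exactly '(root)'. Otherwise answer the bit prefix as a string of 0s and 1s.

Bit 0: prefix='1' (no match yet)
Bit 1: prefix='11' (no match yet)
Bit 2: prefix='111' -> emit 'l', reset

Answer: (root)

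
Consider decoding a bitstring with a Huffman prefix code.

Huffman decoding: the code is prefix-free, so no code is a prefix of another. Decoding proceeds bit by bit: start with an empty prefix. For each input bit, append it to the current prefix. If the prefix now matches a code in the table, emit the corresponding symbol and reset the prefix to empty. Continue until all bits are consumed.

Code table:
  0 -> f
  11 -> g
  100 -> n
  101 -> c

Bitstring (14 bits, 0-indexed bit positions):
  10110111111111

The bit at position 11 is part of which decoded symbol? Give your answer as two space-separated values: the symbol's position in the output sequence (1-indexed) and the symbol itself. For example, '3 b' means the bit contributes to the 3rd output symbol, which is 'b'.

Bit 0: prefix='1' (no match yet)
Bit 1: prefix='10' (no match yet)
Bit 2: prefix='101' -> emit 'c', reset
Bit 3: prefix='1' (no match yet)
Bit 4: prefix='10' (no match yet)
Bit 5: prefix='101' -> emit 'c', reset
Bit 6: prefix='1' (no match yet)
Bit 7: prefix='11' -> emit 'g', reset
Bit 8: prefix='1' (no match yet)
Bit 9: prefix='11' -> emit 'g', reset
Bit 10: prefix='1' (no match yet)
Bit 11: prefix='11' -> emit 'g', reset
Bit 12: prefix='1' (no match yet)
Bit 13: prefix='11' -> emit 'g', reset

Answer: 5 g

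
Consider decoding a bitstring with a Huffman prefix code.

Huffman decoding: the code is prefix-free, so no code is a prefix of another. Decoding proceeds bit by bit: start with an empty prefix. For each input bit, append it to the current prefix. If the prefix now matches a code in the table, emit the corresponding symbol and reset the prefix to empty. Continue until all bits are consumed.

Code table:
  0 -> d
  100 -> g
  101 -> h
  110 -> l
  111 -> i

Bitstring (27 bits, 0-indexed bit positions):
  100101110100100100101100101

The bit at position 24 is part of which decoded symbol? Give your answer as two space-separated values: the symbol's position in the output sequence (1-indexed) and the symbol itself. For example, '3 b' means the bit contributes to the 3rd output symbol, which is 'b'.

Answer: 9 h

Derivation:
Bit 0: prefix='1' (no match yet)
Bit 1: prefix='10' (no match yet)
Bit 2: prefix='100' -> emit 'g', reset
Bit 3: prefix='1' (no match yet)
Bit 4: prefix='10' (no match yet)
Bit 5: prefix='101' -> emit 'h', reset
Bit 6: prefix='1' (no match yet)
Bit 7: prefix='11' (no match yet)
Bit 8: prefix='110' -> emit 'l', reset
Bit 9: prefix='1' (no match yet)
Bit 10: prefix='10' (no match yet)
Bit 11: prefix='100' -> emit 'g', reset
Bit 12: prefix='1' (no match yet)
Bit 13: prefix='10' (no match yet)
Bit 14: prefix='100' -> emit 'g', reset
Bit 15: prefix='1' (no match yet)
Bit 16: prefix='10' (no match yet)
Bit 17: prefix='100' -> emit 'g', reset
Bit 18: prefix='1' (no match yet)
Bit 19: prefix='10' (no match yet)
Bit 20: prefix='101' -> emit 'h', reset
Bit 21: prefix='1' (no match yet)
Bit 22: prefix='10' (no match yet)
Bit 23: prefix='100' -> emit 'g', reset
Bit 24: prefix='1' (no match yet)
Bit 25: prefix='10' (no match yet)
Bit 26: prefix='101' -> emit 'h', reset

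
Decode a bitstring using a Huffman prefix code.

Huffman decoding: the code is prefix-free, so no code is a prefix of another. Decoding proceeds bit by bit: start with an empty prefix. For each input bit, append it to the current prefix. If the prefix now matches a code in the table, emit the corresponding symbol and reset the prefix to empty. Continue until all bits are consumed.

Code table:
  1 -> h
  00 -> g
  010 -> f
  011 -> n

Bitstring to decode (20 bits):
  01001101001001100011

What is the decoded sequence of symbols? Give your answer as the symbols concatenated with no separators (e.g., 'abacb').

Bit 0: prefix='0' (no match yet)
Bit 1: prefix='01' (no match yet)
Bit 2: prefix='010' -> emit 'f', reset
Bit 3: prefix='0' (no match yet)
Bit 4: prefix='01' (no match yet)
Bit 5: prefix='011' -> emit 'n', reset
Bit 6: prefix='0' (no match yet)
Bit 7: prefix='01' (no match yet)
Bit 8: prefix='010' -> emit 'f', reset
Bit 9: prefix='0' (no match yet)
Bit 10: prefix='01' (no match yet)
Bit 11: prefix='010' -> emit 'f', reset
Bit 12: prefix='0' (no match yet)
Bit 13: prefix='01' (no match yet)
Bit 14: prefix='011' -> emit 'n', reset
Bit 15: prefix='0' (no match yet)
Bit 16: prefix='00' -> emit 'g', reset
Bit 17: prefix='0' (no match yet)
Bit 18: prefix='01' (no match yet)
Bit 19: prefix='011' -> emit 'n', reset

Answer: fnffngn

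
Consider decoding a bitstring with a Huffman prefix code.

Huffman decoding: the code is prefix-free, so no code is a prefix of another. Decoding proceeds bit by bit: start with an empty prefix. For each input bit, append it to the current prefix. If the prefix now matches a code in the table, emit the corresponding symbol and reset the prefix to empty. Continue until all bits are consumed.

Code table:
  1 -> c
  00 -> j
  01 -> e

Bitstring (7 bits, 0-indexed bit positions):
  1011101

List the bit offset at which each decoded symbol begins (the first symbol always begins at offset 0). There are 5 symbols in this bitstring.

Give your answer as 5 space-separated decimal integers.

Answer: 0 1 3 4 5

Derivation:
Bit 0: prefix='1' -> emit 'c', reset
Bit 1: prefix='0' (no match yet)
Bit 2: prefix='01' -> emit 'e', reset
Bit 3: prefix='1' -> emit 'c', reset
Bit 4: prefix='1' -> emit 'c', reset
Bit 5: prefix='0' (no match yet)
Bit 6: prefix='01' -> emit 'e', reset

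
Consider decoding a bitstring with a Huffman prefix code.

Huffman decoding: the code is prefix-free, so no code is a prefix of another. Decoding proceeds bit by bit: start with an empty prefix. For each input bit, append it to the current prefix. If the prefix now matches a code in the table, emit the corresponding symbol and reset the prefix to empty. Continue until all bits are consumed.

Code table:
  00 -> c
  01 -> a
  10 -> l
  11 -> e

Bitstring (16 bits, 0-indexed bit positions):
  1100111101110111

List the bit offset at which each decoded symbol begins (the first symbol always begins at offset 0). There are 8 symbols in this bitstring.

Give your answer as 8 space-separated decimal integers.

Answer: 0 2 4 6 8 10 12 14

Derivation:
Bit 0: prefix='1' (no match yet)
Bit 1: prefix='11' -> emit 'e', reset
Bit 2: prefix='0' (no match yet)
Bit 3: prefix='00' -> emit 'c', reset
Bit 4: prefix='1' (no match yet)
Bit 5: prefix='11' -> emit 'e', reset
Bit 6: prefix='1' (no match yet)
Bit 7: prefix='11' -> emit 'e', reset
Bit 8: prefix='0' (no match yet)
Bit 9: prefix='01' -> emit 'a', reset
Bit 10: prefix='1' (no match yet)
Bit 11: prefix='11' -> emit 'e', reset
Bit 12: prefix='0' (no match yet)
Bit 13: prefix='01' -> emit 'a', reset
Bit 14: prefix='1' (no match yet)
Bit 15: prefix='11' -> emit 'e', reset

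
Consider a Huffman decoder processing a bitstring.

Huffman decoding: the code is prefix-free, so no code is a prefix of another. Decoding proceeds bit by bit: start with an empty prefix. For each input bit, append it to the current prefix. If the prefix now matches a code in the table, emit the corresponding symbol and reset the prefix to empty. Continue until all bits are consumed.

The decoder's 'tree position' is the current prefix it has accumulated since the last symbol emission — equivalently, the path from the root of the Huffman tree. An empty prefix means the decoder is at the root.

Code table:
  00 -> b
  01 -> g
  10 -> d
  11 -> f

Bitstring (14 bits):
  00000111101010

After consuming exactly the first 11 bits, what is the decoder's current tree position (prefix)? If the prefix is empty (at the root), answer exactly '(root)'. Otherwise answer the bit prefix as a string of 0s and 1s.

Answer: 1

Derivation:
Bit 0: prefix='0' (no match yet)
Bit 1: prefix='00' -> emit 'b', reset
Bit 2: prefix='0' (no match yet)
Bit 3: prefix='00' -> emit 'b', reset
Bit 4: prefix='0' (no match yet)
Bit 5: prefix='01' -> emit 'g', reset
Bit 6: prefix='1' (no match yet)
Bit 7: prefix='11' -> emit 'f', reset
Bit 8: prefix='1' (no match yet)
Bit 9: prefix='10' -> emit 'd', reset
Bit 10: prefix='1' (no match yet)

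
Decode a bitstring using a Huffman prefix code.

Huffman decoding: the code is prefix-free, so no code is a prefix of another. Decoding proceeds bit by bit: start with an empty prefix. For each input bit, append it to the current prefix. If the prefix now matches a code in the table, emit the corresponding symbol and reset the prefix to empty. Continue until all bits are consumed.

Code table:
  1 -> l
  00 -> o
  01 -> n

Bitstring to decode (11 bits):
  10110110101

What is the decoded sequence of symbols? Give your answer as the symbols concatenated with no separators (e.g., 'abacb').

Answer: lnlnlnn

Derivation:
Bit 0: prefix='1' -> emit 'l', reset
Bit 1: prefix='0' (no match yet)
Bit 2: prefix='01' -> emit 'n', reset
Bit 3: prefix='1' -> emit 'l', reset
Bit 4: prefix='0' (no match yet)
Bit 5: prefix='01' -> emit 'n', reset
Bit 6: prefix='1' -> emit 'l', reset
Bit 7: prefix='0' (no match yet)
Bit 8: prefix='01' -> emit 'n', reset
Bit 9: prefix='0' (no match yet)
Bit 10: prefix='01' -> emit 'n', reset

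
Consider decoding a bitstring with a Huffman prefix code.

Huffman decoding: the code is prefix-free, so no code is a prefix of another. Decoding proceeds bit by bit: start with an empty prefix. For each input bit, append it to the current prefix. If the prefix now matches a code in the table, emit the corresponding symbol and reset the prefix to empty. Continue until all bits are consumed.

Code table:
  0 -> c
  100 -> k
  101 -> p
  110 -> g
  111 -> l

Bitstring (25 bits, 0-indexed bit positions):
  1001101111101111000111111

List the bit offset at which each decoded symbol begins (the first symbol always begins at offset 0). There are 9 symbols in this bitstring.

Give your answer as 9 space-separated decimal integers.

Bit 0: prefix='1' (no match yet)
Bit 1: prefix='10' (no match yet)
Bit 2: prefix='100' -> emit 'k', reset
Bit 3: prefix='1' (no match yet)
Bit 4: prefix='11' (no match yet)
Bit 5: prefix='110' -> emit 'g', reset
Bit 6: prefix='1' (no match yet)
Bit 7: prefix='11' (no match yet)
Bit 8: prefix='111' -> emit 'l', reset
Bit 9: prefix='1' (no match yet)
Bit 10: prefix='11' (no match yet)
Bit 11: prefix='110' -> emit 'g', reset
Bit 12: prefix='1' (no match yet)
Bit 13: prefix='11' (no match yet)
Bit 14: prefix='111' -> emit 'l', reset
Bit 15: prefix='1' (no match yet)
Bit 16: prefix='10' (no match yet)
Bit 17: prefix='100' -> emit 'k', reset
Bit 18: prefix='0' -> emit 'c', reset
Bit 19: prefix='1' (no match yet)
Bit 20: prefix='11' (no match yet)
Bit 21: prefix='111' -> emit 'l', reset
Bit 22: prefix='1' (no match yet)
Bit 23: prefix='11' (no match yet)
Bit 24: prefix='111' -> emit 'l', reset

Answer: 0 3 6 9 12 15 18 19 22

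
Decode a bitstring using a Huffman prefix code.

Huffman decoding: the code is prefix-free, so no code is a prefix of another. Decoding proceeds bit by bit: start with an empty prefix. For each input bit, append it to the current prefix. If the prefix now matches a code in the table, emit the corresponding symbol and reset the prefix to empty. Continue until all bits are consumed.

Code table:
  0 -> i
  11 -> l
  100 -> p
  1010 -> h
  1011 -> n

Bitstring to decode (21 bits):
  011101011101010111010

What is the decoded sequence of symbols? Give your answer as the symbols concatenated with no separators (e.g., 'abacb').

Bit 0: prefix='0' -> emit 'i', reset
Bit 1: prefix='1' (no match yet)
Bit 2: prefix='11' -> emit 'l', reset
Bit 3: prefix='1' (no match yet)
Bit 4: prefix='10' (no match yet)
Bit 5: prefix='101' (no match yet)
Bit 6: prefix='1010' -> emit 'h', reset
Bit 7: prefix='1' (no match yet)
Bit 8: prefix='11' -> emit 'l', reset
Bit 9: prefix='1' (no match yet)
Bit 10: prefix='10' (no match yet)
Bit 11: prefix='101' (no match yet)
Bit 12: prefix='1010' -> emit 'h', reset
Bit 13: prefix='1' (no match yet)
Bit 14: prefix='10' (no match yet)
Bit 15: prefix='101' (no match yet)
Bit 16: prefix='1011' -> emit 'n', reset
Bit 17: prefix='1' (no match yet)
Bit 18: prefix='10' (no match yet)
Bit 19: prefix='101' (no match yet)
Bit 20: prefix='1010' -> emit 'h', reset

Answer: ilhlhnh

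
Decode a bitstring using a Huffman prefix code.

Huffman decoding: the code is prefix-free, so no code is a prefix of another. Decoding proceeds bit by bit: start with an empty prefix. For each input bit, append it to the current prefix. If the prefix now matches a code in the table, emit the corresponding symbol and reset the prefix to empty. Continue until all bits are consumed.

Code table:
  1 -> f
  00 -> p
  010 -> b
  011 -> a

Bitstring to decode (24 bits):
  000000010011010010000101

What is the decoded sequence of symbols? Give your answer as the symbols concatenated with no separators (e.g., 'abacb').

Bit 0: prefix='0' (no match yet)
Bit 1: prefix='00' -> emit 'p', reset
Bit 2: prefix='0' (no match yet)
Bit 3: prefix='00' -> emit 'p', reset
Bit 4: prefix='0' (no match yet)
Bit 5: prefix='00' -> emit 'p', reset
Bit 6: prefix='0' (no match yet)
Bit 7: prefix='01' (no match yet)
Bit 8: prefix='010' -> emit 'b', reset
Bit 9: prefix='0' (no match yet)
Bit 10: prefix='01' (no match yet)
Bit 11: prefix='011' -> emit 'a', reset
Bit 12: prefix='0' (no match yet)
Bit 13: prefix='01' (no match yet)
Bit 14: prefix='010' -> emit 'b', reset
Bit 15: prefix='0' (no match yet)
Bit 16: prefix='01' (no match yet)
Bit 17: prefix='010' -> emit 'b', reset
Bit 18: prefix='0' (no match yet)
Bit 19: prefix='00' -> emit 'p', reset
Bit 20: prefix='0' (no match yet)
Bit 21: prefix='01' (no match yet)
Bit 22: prefix='010' -> emit 'b', reset
Bit 23: prefix='1' -> emit 'f', reset

Answer: pppbabbpbf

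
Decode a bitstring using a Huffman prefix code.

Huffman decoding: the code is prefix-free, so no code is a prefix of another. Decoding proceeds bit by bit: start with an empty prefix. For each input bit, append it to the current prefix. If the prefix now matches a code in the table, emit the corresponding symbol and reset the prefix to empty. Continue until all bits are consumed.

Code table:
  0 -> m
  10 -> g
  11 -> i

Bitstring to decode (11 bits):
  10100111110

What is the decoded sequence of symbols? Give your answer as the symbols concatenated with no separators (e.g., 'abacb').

Bit 0: prefix='1' (no match yet)
Bit 1: prefix='10' -> emit 'g', reset
Bit 2: prefix='1' (no match yet)
Bit 3: prefix='10' -> emit 'g', reset
Bit 4: prefix='0' -> emit 'm', reset
Bit 5: prefix='1' (no match yet)
Bit 6: prefix='11' -> emit 'i', reset
Bit 7: prefix='1' (no match yet)
Bit 8: prefix='11' -> emit 'i', reset
Bit 9: prefix='1' (no match yet)
Bit 10: prefix='10' -> emit 'g', reset

Answer: ggmiig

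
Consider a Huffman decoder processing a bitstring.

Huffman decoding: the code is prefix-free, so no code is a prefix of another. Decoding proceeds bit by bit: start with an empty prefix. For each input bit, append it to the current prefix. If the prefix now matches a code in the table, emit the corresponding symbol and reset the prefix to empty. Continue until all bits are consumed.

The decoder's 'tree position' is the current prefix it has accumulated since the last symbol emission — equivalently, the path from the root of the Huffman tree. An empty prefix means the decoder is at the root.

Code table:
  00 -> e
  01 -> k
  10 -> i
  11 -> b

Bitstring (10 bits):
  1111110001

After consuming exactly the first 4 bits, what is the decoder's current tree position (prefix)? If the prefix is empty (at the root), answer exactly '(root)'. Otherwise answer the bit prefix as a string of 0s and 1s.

Answer: (root)

Derivation:
Bit 0: prefix='1' (no match yet)
Bit 1: prefix='11' -> emit 'b', reset
Bit 2: prefix='1' (no match yet)
Bit 3: prefix='11' -> emit 'b', reset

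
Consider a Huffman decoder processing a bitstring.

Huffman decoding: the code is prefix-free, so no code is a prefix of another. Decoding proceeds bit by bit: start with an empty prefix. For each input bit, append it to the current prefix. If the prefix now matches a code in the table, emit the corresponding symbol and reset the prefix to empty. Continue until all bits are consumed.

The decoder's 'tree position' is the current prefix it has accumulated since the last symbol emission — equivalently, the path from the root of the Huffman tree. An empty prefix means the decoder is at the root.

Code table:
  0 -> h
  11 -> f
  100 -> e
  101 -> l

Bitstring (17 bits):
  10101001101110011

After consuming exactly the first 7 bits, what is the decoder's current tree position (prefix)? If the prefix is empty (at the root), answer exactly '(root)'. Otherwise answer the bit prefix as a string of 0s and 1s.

Bit 0: prefix='1' (no match yet)
Bit 1: prefix='10' (no match yet)
Bit 2: prefix='101' -> emit 'l', reset
Bit 3: prefix='0' -> emit 'h', reset
Bit 4: prefix='1' (no match yet)
Bit 5: prefix='10' (no match yet)
Bit 6: prefix='100' -> emit 'e', reset

Answer: (root)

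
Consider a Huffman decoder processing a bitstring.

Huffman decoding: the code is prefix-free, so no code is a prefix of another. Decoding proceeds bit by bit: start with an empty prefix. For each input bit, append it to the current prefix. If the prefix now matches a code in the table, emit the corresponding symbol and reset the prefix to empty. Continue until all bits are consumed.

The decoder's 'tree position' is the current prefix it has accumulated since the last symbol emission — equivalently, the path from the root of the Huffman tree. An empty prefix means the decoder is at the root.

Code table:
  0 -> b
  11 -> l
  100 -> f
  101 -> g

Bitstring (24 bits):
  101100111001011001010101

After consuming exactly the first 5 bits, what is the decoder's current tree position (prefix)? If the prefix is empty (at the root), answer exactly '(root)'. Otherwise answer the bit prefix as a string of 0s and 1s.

Answer: 10

Derivation:
Bit 0: prefix='1' (no match yet)
Bit 1: prefix='10' (no match yet)
Bit 2: prefix='101' -> emit 'g', reset
Bit 3: prefix='1' (no match yet)
Bit 4: prefix='10' (no match yet)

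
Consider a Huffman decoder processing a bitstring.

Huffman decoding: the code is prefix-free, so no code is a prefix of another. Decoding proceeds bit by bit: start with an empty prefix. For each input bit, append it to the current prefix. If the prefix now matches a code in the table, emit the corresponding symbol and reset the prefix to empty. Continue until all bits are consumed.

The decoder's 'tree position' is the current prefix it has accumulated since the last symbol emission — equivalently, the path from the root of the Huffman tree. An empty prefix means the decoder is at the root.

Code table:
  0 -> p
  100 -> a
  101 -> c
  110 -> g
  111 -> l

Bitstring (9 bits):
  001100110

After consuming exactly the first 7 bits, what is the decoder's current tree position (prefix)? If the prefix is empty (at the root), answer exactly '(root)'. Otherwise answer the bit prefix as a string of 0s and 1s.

Bit 0: prefix='0' -> emit 'p', reset
Bit 1: prefix='0' -> emit 'p', reset
Bit 2: prefix='1' (no match yet)
Bit 3: prefix='11' (no match yet)
Bit 4: prefix='110' -> emit 'g', reset
Bit 5: prefix='0' -> emit 'p', reset
Bit 6: prefix='1' (no match yet)

Answer: 1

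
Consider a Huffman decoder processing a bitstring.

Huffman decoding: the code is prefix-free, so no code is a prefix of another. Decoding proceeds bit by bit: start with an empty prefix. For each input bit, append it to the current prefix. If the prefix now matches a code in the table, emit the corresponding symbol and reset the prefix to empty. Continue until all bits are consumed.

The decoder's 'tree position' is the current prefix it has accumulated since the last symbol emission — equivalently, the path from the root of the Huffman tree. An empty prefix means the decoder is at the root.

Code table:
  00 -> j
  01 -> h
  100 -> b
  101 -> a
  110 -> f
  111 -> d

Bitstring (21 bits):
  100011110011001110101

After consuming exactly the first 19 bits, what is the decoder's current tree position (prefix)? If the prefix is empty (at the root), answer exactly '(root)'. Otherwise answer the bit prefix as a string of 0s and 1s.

Answer: 1

Derivation:
Bit 0: prefix='1' (no match yet)
Bit 1: prefix='10' (no match yet)
Bit 2: prefix='100' -> emit 'b', reset
Bit 3: prefix='0' (no match yet)
Bit 4: prefix='01' -> emit 'h', reset
Bit 5: prefix='1' (no match yet)
Bit 6: prefix='11' (no match yet)
Bit 7: prefix='111' -> emit 'd', reset
Bit 8: prefix='0' (no match yet)
Bit 9: prefix='00' -> emit 'j', reset
Bit 10: prefix='1' (no match yet)
Bit 11: prefix='11' (no match yet)
Bit 12: prefix='110' -> emit 'f', reset
Bit 13: prefix='0' (no match yet)
Bit 14: prefix='01' -> emit 'h', reset
Bit 15: prefix='1' (no match yet)
Bit 16: prefix='11' (no match yet)
Bit 17: prefix='110' -> emit 'f', reset
Bit 18: prefix='1' (no match yet)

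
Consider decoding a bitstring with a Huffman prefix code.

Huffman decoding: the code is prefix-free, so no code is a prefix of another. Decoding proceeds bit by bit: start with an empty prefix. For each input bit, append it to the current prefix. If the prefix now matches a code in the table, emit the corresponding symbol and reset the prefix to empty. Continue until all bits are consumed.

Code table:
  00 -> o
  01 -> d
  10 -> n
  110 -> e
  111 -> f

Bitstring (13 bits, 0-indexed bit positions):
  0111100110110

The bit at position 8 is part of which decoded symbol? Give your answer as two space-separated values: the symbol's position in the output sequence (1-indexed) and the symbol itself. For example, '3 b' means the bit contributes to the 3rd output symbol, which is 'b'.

Answer: 4 e

Derivation:
Bit 0: prefix='0' (no match yet)
Bit 1: prefix='01' -> emit 'd', reset
Bit 2: prefix='1' (no match yet)
Bit 3: prefix='11' (no match yet)
Bit 4: prefix='111' -> emit 'f', reset
Bit 5: prefix='0' (no match yet)
Bit 6: prefix='00' -> emit 'o', reset
Bit 7: prefix='1' (no match yet)
Bit 8: prefix='11' (no match yet)
Bit 9: prefix='110' -> emit 'e', reset
Bit 10: prefix='1' (no match yet)
Bit 11: prefix='11' (no match yet)
Bit 12: prefix='110' -> emit 'e', reset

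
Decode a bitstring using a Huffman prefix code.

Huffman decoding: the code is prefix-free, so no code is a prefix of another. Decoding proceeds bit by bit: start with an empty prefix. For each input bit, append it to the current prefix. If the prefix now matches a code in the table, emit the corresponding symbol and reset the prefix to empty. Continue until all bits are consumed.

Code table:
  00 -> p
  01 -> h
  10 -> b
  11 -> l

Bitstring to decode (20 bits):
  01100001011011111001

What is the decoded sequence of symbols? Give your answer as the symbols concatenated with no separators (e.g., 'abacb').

Answer: hbphhbllbh

Derivation:
Bit 0: prefix='0' (no match yet)
Bit 1: prefix='01' -> emit 'h', reset
Bit 2: prefix='1' (no match yet)
Bit 3: prefix='10' -> emit 'b', reset
Bit 4: prefix='0' (no match yet)
Bit 5: prefix='00' -> emit 'p', reset
Bit 6: prefix='0' (no match yet)
Bit 7: prefix='01' -> emit 'h', reset
Bit 8: prefix='0' (no match yet)
Bit 9: prefix='01' -> emit 'h', reset
Bit 10: prefix='1' (no match yet)
Bit 11: prefix='10' -> emit 'b', reset
Bit 12: prefix='1' (no match yet)
Bit 13: prefix='11' -> emit 'l', reset
Bit 14: prefix='1' (no match yet)
Bit 15: prefix='11' -> emit 'l', reset
Bit 16: prefix='1' (no match yet)
Bit 17: prefix='10' -> emit 'b', reset
Bit 18: prefix='0' (no match yet)
Bit 19: prefix='01' -> emit 'h', reset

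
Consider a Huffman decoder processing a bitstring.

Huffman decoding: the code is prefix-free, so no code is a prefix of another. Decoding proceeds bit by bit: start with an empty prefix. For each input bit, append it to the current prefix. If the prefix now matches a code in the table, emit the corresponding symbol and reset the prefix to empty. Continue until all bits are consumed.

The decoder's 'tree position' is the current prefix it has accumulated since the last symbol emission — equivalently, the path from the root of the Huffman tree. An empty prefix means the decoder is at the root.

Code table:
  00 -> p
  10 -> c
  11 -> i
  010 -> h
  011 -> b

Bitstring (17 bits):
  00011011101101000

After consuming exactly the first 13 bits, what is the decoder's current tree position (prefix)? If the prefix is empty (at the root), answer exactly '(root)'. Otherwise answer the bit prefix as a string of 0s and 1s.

Bit 0: prefix='0' (no match yet)
Bit 1: prefix='00' -> emit 'p', reset
Bit 2: prefix='0' (no match yet)
Bit 3: prefix='01' (no match yet)
Bit 4: prefix='011' -> emit 'b', reset
Bit 5: prefix='0' (no match yet)
Bit 6: prefix='01' (no match yet)
Bit 7: prefix='011' -> emit 'b', reset
Bit 8: prefix='1' (no match yet)
Bit 9: prefix='10' -> emit 'c', reset
Bit 10: prefix='1' (no match yet)
Bit 11: prefix='11' -> emit 'i', reset
Bit 12: prefix='0' (no match yet)

Answer: 0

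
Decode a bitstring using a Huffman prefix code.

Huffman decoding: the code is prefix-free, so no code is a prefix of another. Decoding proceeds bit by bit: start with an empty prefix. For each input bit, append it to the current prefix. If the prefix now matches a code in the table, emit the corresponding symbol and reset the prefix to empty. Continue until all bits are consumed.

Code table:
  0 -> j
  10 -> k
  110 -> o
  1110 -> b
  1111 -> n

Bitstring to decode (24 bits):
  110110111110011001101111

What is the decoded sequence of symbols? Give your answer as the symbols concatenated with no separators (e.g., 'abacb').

Answer: oonkjojon

Derivation:
Bit 0: prefix='1' (no match yet)
Bit 1: prefix='11' (no match yet)
Bit 2: prefix='110' -> emit 'o', reset
Bit 3: prefix='1' (no match yet)
Bit 4: prefix='11' (no match yet)
Bit 5: prefix='110' -> emit 'o', reset
Bit 6: prefix='1' (no match yet)
Bit 7: prefix='11' (no match yet)
Bit 8: prefix='111' (no match yet)
Bit 9: prefix='1111' -> emit 'n', reset
Bit 10: prefix='1' (no match yet)
Bit 11: prefix='10' -> emit 'k', reset
Bit 12: prefix='0' -> emit 'j', reset
Bit 13: prefix='1' (no match yet)
Bit 14: prefix='11' (no match yet)
Bit 15: prefix='110' -> emit 'o', reset
Bit 16: prefix='0' -> emit 'j', reset
Bit 17: prefix='1' (no match yet)
Bit 18: prefix='11' (no match yet)
Bit 19: prefix='110' -> emit 'o', reset
Bit 20: prefix='1' (no match yet)
Bit 21: prefix='11' (no match yet)
Bit 22: prefix='111' (no match yet)
Bit 23: prefix='1111' -> emit 'n', reset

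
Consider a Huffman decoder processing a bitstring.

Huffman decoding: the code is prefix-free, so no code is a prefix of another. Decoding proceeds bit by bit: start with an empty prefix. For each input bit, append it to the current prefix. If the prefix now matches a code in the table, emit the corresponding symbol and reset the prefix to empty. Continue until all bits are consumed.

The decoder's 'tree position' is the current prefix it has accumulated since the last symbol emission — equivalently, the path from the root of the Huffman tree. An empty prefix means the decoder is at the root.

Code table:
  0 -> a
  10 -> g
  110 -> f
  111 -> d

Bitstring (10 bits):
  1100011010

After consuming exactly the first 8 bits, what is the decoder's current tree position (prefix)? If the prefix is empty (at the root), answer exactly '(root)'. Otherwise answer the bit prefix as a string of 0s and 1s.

Bit 0: prefix='1' (no match yet)
Bit 1: prefix='11' (no match yet)
Bit 2: prefix='110' -> emit 'f', reset
Bit 3: prefix='0' -> emit 'a', reset
Bit 4: prefix='0' -> emit 'a', reset
Bit 5: prefix='1' (no match yet)
Bit 6: prefix='11' (no match yet)
Bit 7: prefix='110' -> emit 'f', reset

Answer: (root)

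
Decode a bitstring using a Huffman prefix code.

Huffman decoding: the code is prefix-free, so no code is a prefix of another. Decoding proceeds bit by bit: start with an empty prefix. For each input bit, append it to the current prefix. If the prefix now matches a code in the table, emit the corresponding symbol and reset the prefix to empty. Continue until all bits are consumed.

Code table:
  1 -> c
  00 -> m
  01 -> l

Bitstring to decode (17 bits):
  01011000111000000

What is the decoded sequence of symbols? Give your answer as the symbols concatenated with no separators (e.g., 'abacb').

Bit 0: prefix='0' (no match yet)
Bit 1: prefix='01' -> emit 'l', reset
Bit 2: prefix='0' (no match yet)
Bit 3: prefix='01' -> emit 'l', reset
Bit 4: prefix='1' -> emit 'c', reset
Bit 5: prefix='0' (no match yet)
Bit 6: prefix='00' -> emit 'm', reset
Bit 7: prefix='0' (no match yet)
Bit 8: prefix='01' -> emit 'l', reset
Bit 9: prefix='1' -> emit 'c', reset
Bit 10: prefix='1' -> emit 'c', reset
Bit 11: prefix='0' (no match yet)
Bit 12: prefix='00' -> emit 'm', reset
Bit 13: prefix='0' (no match yet)
Bit 14: prefix='00' -> emit 'm', reset
Bit 15: prefix='0' (no match yet)
Bit 16: prefix='00' -> emit 'm', reset

Answer: llcmlccmmm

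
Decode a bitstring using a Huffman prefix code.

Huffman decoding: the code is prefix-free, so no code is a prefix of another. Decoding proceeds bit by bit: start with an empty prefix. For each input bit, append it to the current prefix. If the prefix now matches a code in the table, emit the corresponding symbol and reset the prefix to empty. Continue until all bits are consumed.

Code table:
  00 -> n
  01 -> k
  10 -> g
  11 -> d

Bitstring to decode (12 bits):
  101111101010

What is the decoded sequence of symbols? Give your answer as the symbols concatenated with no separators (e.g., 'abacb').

Bit 0: prefix='1' (no match yet)
Bit 1: prefix='10' -> emit 'g', reset
Bit 2: prefix='1' (no match yet)
Bit 3: prefix='11' -> emit 'd', reset
Bit 4: prefix='1' (no match yet)
Bit 5: prefix='11' -> emit 'd', reset
Bit 6: prefix='1' (no match yet)
Bit 7: prefix='10' -> emit 'g', reset
Bit 8: prefix='1' (no match yet)
Bit 9: prefix='10' -> emit 'g', reset
Bit 10: prefix='1' (no match yet)
Bit 11: prefix='10' -> emit 'g', reset

Answer: gddggg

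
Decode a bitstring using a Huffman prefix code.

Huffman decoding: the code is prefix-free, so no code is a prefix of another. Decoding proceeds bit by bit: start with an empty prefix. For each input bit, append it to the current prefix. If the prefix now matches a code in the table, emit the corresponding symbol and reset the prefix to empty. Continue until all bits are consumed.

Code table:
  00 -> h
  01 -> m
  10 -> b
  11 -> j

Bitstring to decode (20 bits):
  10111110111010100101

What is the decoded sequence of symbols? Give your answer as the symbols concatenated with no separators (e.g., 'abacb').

Answer: bjjbjbbbmm

Derivation:
Bit 0: prefix='1' (no match yet)
Bit 1: prefix='10' -> emit 'b', reset
Bit 2: prefix='1' (no match yet)
Bit 3: prefix='11' -> emit 'j', reset
Bit 4: prefix='1' (no match yet)
Bit 5: prefix='11' -> emit 'j', reset
Bit 6: prefix='1' (no match yet)
Bit 7: prefix='10' -> emit 'b', reset
Bit 8: prefix='1' (no match yet)
Bit 9: prefix='11' -> emit 'j', reset
Bit 10: prefix='1' (no match yet)
Bit 11: prefix='10' -> emit 'b', reset
Bit 12: prefix='1' (no match yet)
Bit 13: prefix='10' -> emit 'b', reset
Bit 14: prefix='1' (no match yet)
Bit 15: prefix='10' -> emit 'b', reset
Bit 16: prefix='0' (no match yet)
Bit 17: prefix='01' -> emit 'm', reset
Bit 18: prefix='0' (no match yet)
Bit 19: prefix='01' -> emit 'm', reset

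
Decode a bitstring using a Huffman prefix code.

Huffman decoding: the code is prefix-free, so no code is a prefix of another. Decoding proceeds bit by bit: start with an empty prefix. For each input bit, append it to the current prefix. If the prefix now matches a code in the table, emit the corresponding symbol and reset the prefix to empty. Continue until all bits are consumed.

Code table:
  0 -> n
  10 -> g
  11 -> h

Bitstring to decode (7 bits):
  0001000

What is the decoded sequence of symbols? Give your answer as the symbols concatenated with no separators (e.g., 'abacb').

Answer: nnngnn

Derivation:
Bit 0: prefix='0' -> emit 'n', reset
Bit 1: prefix='0' -> emit 'n', reset
Bit 2: prefix='0' -> emit 'n', reset
Bit 3: prefix='1' (no match yet)
Bit 4: prefix='10' -> emit 'g', reset
Bit 5: prefix='0' -> emit 'n', reset
Bit 6: prefix='0' -> emit 'n', reset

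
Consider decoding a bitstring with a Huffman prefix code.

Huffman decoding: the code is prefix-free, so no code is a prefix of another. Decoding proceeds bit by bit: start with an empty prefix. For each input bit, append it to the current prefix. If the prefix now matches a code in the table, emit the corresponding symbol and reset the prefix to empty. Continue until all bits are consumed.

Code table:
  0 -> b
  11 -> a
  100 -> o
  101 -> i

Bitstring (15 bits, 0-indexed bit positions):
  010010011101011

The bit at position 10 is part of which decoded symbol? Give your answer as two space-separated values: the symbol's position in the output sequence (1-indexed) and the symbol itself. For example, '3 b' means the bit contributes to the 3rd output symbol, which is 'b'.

Answer: 5 i

Derivation:
Bit 0: prefix='0' -> emit 'b', reset
Bit 1: prefix='1' (no match yet)
Bit 2: prefix='10' (no match yet)
Bit 3: prefix='100' -> emit 'o', reset
Bit 4: prefix='1' (no match yet)
Bit 5: prefix='10' (no match yet)
Bit 6: prefix='100' -> emit 'o', reset
Bit 7: prefix='1' (no match yet)
Bit 8: prefix='11' -> emit 'a', reset
Bit 9: prefix='1' (no match yet)
Bit 10: prefix='10' (no match yet)
Bit 11: prefix='101' -> emit 'i', reset
Bit 12: prefix='0' -> emit 'b', reset
Bit 13: prefix='1' (no match yet)
Bit 14: prefix='11' -> emit 'a', reset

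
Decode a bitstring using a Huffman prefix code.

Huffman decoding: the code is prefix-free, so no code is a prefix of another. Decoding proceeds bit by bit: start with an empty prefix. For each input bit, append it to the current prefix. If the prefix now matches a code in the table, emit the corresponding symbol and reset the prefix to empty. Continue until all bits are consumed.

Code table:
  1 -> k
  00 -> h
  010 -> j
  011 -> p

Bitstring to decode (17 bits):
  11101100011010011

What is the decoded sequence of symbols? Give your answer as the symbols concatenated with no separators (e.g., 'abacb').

Bit 0: prefix='1' -> emit 'k', reset
Bit 1: prefix='1' -> emit 'k', reset
Bit 2: prefix='1' -> emit 'k', reset
Bit 3: prefix='0' (no match yet)
Bit 4: prefix='01' (no match yet)
Bit 5: prefix='011' -> emit 'p', reset
Bit 6: prefix='0' (no match yet)
Bit 7: prefix='00' -> emit 'h', reset
Bit 8: prefix='0' (no match yet)
Bit 9: prefix='01' (no match yet)
Bit 10: prefix='011' -> emit 'p', reset
Bit 11: prefix='0' (no match yet)
Bit 12: prefix='01' (no match yet)
Bit 13: prefix='010' -> emit 'j', reset
Bit 14: prefix='0' (no match yet)
Bit 15: prefix='01' (no match yet)
Bit 16: prefix='011' -> emit 'p', reset

Answer: kkkphpjp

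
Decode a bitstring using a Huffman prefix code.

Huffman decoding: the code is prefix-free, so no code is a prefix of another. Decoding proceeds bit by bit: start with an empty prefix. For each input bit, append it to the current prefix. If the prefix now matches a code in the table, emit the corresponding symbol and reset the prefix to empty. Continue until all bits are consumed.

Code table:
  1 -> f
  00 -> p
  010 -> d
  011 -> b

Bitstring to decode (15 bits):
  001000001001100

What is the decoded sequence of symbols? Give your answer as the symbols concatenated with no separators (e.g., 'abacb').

Bit 0: prefix='0' (no match yet)
Bit 1: prefix='00' -> emit 'p', reset
Bit 2: prefix='1' -> emit 'f', reset
Bit 3: prefix='0' (no match yet)
Bit 4: prefix='00' -> emit 'p', reset
Bit 5: prefix='0' (no match yet)
Bit 6: prefix='00' -> emit 'p', reset
Bit 7: prefix='0' (no match yet)
Bit 8: prefix='01' (no match yet)
Bit 9: prefix='010' -> emit 'd', reset
Bit 10: prefix='0' (no match yet)
Bit 11: prefix='01' (no match yet)
Bit 12: prefix='011' -> emit 'b', reset
Bit 13: prefix='0' (no match yet)
Bit 14: prefix='00' -> emit 'p', reset

Answer: pfppdbp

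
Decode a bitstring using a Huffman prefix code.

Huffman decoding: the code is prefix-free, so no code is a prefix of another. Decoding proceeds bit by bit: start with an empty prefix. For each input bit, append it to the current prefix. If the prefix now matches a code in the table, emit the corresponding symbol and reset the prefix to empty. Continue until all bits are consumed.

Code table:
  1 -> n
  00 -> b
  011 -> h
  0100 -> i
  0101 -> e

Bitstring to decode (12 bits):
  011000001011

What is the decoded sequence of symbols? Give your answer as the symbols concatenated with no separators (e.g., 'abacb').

Bit 0: prefix='0' (no match yet)
Bit 1: prefix='01' (no match yet)
Bit 2: prefix='011' -> emit 'h', reset
Bit 3: prefix='0' (no match yet)
Bit 4: prefix='00' -> emit 'b', reset
Bit 5: prefix='0' (no match yet)
Bit 6: prefix='00' -> emit 'b', reset
Bit 7: prefix='0' (no match yet)
Bit 8: prefix='01' (no match yet)
Bit 9: prefix='010' (no match yet)
Bit 10: prefix='0101' -> emit 'e', reset
Bit 11: prefix='1' -> emit 'n', reset

Answer: hbben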